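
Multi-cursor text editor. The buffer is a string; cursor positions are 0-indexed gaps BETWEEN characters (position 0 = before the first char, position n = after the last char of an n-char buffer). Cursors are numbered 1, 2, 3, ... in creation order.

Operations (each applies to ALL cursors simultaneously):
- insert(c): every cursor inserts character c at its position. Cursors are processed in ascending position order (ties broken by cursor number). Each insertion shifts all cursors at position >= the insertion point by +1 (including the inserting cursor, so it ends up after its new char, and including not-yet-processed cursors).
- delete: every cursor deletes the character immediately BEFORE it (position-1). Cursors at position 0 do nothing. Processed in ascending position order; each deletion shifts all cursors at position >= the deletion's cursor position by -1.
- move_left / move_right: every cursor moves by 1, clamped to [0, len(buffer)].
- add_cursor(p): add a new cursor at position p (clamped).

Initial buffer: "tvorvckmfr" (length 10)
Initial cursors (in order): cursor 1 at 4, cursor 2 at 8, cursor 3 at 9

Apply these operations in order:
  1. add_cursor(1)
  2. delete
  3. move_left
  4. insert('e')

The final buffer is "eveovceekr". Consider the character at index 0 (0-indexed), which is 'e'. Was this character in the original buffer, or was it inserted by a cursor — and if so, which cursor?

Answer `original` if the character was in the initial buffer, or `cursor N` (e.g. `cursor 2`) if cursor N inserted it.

After op 1 (add_cursor(1)): buffer="tvorvckmfr" (len 10), cursors c4@1 c1@4 c2@8 c3@9, authorship ..........
After op 2 (delete): buffer="vovckr" (len 6), cursors c4@0 c1@2 c2@5 c3@5, authorship ......
After op 3 (move_left): buffer="vovckr" (len 6), cursors c4@0 c1@1 c2@4 c3@4, authorship ......
After op 4 (insert('e')): buffer="eveovceekr" (len 10), cursors c4@1 c1@3 c2@8 c3@8, authorship 4.1...23..
Authorship (.=original, N=cursor N): 4 . 1 . . . 2 3 . .
Index 0: author = 4

Answer: cursor 4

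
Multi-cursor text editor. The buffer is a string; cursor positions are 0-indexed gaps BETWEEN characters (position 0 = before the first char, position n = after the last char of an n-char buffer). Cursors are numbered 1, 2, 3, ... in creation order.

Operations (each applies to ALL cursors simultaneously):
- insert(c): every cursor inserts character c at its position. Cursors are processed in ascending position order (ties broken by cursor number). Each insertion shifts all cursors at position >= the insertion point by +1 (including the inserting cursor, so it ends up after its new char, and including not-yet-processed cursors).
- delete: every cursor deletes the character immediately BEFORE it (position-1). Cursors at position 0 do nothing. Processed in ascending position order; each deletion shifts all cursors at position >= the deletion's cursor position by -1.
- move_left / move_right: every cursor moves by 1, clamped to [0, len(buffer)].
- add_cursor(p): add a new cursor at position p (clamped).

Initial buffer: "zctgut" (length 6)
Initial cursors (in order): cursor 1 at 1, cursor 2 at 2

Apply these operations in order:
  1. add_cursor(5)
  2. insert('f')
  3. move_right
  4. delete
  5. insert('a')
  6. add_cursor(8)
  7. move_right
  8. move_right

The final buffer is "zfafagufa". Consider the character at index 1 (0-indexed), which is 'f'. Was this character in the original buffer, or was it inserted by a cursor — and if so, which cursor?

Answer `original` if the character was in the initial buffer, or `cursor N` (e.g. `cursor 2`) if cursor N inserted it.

After op 1 (add_cursor(5)): buffer="zctgut" (len 6), cursors c1@1 c2@2 c3@5, authorship ......
After op 2 (insert('f')): buffer="zfcftguft" (len 9), cursors c1@2 c2@4 c3@8, authorship .1.2...3.
After op 3 (move_right): buffer="zfcftguft" (len 9), cursors c1@3 c2@5 c3@9, authorship .1.2...3.
After op 4 (delete): buffer="zffguf" (len 6), cursors c1@2 c2@3 c3@6, authorship .12..3
After op 5 (insert('a')): buffer="zfafagufa" (len 9), cursors c1@3 c2@5 c3@9, authorship .1122..33
After op 6 (add_cursor(8)): buffer="zfafagufa" (len 9), cursors c1@3 c2@5 c4@8 c3@9, authorship .1122..33
After op 7 (move_right): buffer="zfafagufa" (len 9), cursors c1@4 c2@6 c3@9 c4@9, authorship .1122..33
After op 8 (move_right): buffer="zfafagufa" (len 9), cursors c1@5 c2@7 c3@9 c4@9, authorship .1122..33
Authorship (.=original, N=cursor N): . 1 1 2 2 . . 3 3
Index 1: author = 1

Answer: cursor 1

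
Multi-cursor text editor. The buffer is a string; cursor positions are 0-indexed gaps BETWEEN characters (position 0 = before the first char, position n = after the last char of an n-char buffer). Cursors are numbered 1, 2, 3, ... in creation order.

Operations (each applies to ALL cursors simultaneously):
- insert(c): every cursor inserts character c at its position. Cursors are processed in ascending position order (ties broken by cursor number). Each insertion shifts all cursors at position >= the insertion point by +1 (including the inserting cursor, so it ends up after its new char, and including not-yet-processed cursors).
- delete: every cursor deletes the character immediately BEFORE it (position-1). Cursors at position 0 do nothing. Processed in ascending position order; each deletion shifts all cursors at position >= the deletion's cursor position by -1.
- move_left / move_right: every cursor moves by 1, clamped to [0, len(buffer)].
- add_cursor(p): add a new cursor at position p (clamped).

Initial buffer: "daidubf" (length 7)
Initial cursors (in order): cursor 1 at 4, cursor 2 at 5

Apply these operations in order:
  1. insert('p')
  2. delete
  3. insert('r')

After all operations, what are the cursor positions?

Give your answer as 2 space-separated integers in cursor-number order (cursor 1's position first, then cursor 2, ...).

After op 1 (insert('p')): buffer="daidpupbf" (len 9), cursors c1@5 c2@7, authorship ....1.2..
After op 2 (delete): buffer="daidubf" (len 7), cursors c1@4 c2@5, authorship .......
After op 3 (insert('r')): buffer="daidrurbf" (len 9), cursors c1@5 c2@7, authorship ....1.2..

Answer: 5 7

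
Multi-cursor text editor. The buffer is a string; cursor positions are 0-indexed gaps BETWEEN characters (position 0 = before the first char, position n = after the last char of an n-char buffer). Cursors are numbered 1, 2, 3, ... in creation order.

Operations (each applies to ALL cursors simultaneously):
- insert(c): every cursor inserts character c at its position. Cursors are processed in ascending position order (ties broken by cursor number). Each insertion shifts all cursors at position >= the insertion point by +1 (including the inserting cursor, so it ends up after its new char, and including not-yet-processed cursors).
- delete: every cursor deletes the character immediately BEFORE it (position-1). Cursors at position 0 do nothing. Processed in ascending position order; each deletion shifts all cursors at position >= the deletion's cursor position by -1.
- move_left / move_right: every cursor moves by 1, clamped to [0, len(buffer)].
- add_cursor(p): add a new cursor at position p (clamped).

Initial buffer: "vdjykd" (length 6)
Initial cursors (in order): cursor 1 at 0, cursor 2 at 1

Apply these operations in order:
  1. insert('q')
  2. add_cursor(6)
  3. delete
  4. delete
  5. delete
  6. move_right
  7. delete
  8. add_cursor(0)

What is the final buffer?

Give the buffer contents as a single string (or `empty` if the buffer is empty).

After op 1 (insert('q')): buffer="qvqdjykd" (len 8), cursors c1@1 c2@3, authorship 1.2.....
After op 2 (add_cursor(6)): buffer="qvqdjykd" (len 8), cursors c1@1 c2@3 c3@6, authorship 1.2.....
After op 3 (delete): buffer="vdjkd" (len 5), cursors c1@0 c2@1 c3@3, authorship .....
After op 4 (delete): buffer="dkd" (len 3), cursors c1@0 c2@0 c3@1, authorship ...
After op 5 (delete): buffer="kd" (len 2), cursors c1@0 c2@0 c3@0, authorship ..
After op 6 (move_right): buffer="kd" (len 2), cursors c1@1 c2@1 c3@1, authorship ..
After op 7 (delete): buffer="d" (len 1), cursors c1@0 c2@0 c3@0, authorship .
After op 8 (add_cursor(0)): buffer="d" (len 1), cursors c1@0 c2@0 c3@0 c4@0, authorship .

Answer: d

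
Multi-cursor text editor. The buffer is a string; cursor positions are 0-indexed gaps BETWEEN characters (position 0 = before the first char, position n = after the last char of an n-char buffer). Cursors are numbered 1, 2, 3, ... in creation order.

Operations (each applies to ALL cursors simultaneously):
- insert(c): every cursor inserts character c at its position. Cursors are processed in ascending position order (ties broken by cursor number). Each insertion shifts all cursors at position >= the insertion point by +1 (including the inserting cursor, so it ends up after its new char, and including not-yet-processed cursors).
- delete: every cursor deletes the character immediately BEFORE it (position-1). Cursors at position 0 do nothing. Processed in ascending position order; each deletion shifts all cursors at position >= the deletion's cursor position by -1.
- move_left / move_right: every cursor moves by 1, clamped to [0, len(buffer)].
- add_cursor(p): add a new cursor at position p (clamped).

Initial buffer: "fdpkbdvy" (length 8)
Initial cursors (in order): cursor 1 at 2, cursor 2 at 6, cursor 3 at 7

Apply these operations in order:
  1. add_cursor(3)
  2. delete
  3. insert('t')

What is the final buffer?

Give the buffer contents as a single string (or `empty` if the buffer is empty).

Answer: fttkbtty

Derivation:
After op 1 (add_cursor(3)): buffer="fdpkbdvy" (len 8), cursors c1@2 c4@3 c2@6 c3@7, authorship ........
After op 2 (delete): buffer="fkby" (len 4), cursors c1@1 c4@1 c2@3 c3@3, authorship ....
After op 3 (insert('t')): buffer="fttkbtty" (len 8), cursors c1@3 c4@3 c2@7 c3@7, authorship .14..23.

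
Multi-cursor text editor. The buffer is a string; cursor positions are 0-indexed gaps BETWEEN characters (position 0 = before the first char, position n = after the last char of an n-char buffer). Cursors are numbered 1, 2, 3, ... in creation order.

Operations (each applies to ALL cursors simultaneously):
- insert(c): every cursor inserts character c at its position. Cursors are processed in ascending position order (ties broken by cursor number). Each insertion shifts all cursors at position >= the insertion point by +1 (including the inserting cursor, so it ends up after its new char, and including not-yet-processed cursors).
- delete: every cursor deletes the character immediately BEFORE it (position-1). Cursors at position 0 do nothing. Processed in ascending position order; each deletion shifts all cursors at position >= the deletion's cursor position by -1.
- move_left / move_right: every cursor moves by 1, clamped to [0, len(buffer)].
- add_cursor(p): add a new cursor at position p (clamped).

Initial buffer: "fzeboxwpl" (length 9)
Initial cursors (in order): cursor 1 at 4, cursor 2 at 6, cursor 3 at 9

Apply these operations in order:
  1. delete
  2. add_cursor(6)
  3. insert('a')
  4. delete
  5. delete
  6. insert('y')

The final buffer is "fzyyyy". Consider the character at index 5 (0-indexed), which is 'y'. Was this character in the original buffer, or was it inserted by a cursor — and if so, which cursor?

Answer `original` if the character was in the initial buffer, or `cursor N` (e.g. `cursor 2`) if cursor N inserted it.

After op 1 (delete): buffer="fzeowp" (len 6), cursors c1@3 c2@4 c3@6, authorship ......
After op 2 (add_cursor(6)): buffer="fzeowp" (len 6), cursors c1@3 c2@4 c3@6 c4@6, authorship ......
After op 3 (insert('a')): buffer="fzeaoawpaa" (len 10), cursors c1@4 c2@6 c3@10 c4@10, authorship ...1.2..34
After op 4 (delete): buffer="fzeowp" (len 6), cursors c1@3 c2@4 c3@6 c4@6, authorship ......
After op 5 (delete): buffer="fz" (len 2), cursors c1@2 c2@2 c3@2 c4@2, authorship ..
After op 6 (insert('y')): buffer="fzyyyy" (len 6), cursors c1@6 c2@6 c3@6 c4@6, authorship ..1234
Authorship (.=original, N=cursor N): . . 1 2 3 4
Index 5: author = 4

Answer: cursor 4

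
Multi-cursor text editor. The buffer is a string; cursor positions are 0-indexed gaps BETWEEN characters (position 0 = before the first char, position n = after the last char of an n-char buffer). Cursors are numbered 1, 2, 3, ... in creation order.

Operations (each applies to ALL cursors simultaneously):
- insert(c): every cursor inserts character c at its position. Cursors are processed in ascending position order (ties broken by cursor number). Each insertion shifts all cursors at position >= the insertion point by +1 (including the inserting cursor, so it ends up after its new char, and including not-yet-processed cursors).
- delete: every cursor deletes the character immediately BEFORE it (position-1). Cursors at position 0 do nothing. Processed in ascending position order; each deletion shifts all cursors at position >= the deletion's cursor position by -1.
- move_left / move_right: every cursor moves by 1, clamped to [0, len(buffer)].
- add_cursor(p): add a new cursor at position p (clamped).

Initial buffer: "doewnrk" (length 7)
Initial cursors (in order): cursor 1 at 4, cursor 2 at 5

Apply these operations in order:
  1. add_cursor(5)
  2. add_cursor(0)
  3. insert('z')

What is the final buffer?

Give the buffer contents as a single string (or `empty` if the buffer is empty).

After op 1 (add_cursor(5)): buffer="doewnrk" (len 7), cursors c1@4 c2@5 c3@5, authorship .......
After op 2 (add_cursor(0)): buffer="doewnrk" (len 7), cursors c4@0 c1@4 c2@5 c3@5, authorship .......
After op 3 (insert('z')): buffer="zdoewznzzrk" (len 11), cursors c4@1 c1@6 c2@9 c3@9, authorship 4....1.23..

Answer: zdoewznzzrk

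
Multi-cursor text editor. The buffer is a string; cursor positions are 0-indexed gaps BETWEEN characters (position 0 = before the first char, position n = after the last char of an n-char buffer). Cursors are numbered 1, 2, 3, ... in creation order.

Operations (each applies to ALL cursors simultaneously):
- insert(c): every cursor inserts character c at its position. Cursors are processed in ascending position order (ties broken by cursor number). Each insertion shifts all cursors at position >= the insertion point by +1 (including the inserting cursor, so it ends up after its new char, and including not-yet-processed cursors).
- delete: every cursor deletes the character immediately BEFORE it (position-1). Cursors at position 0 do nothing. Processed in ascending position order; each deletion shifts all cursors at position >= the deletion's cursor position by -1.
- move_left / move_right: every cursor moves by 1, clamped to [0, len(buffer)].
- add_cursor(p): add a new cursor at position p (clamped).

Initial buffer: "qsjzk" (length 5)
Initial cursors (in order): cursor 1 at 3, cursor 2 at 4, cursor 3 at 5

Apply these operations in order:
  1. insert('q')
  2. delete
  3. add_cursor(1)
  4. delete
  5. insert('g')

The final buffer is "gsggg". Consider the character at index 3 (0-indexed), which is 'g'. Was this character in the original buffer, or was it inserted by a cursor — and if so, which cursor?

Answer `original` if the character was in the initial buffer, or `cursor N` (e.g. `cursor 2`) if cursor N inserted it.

After op 1 (insert('q')): buffer="qsjqzqkq" (len 8), cursors c1@4 c2@6 c3@8, authorship ...1.2.3
After op 2 (delete): buffer="qsjzk" (len 5), cursors c1@3 c2@4 c3@5, authorship .....
After op 3 (add_cursor(1)): buffer="qsjzk" (len 5), cursors c4@1 c1@3 c2@4 c3@5, authorship .....
After op 4 (delete): buffer="s" (len 1), cursors c4@0 c1@1 c2@1 c3@1, authorship .
After op 5 (insert('g')): buffer="gsggg" (len 5), cursors c4@1 c1@5 c2@5 c3@5, authorship 4.123
Authorship (.=original, N=cursor N): 4 . 1 2 3
Index 3: author = 2

Answer: cursor 2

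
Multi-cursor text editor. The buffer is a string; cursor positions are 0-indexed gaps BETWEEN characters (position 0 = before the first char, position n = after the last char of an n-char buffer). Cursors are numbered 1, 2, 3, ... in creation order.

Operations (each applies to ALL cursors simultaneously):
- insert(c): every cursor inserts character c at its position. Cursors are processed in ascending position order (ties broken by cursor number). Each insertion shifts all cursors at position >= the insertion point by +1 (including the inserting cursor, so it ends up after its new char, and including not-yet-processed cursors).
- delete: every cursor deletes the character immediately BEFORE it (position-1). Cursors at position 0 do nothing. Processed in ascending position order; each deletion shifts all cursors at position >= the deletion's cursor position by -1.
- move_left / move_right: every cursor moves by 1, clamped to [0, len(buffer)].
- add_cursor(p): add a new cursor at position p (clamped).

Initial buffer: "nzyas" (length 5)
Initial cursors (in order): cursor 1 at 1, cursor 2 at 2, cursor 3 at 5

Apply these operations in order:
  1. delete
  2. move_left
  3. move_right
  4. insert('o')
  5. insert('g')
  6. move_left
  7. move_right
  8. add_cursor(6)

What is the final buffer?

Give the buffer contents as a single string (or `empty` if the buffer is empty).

Answer: yooggaog

Derivation:
After op 1 (delete): buffer="ya" (len 2), cursors c1@0 c2@0 c3@2, authorship ..
After op 2 (move_left): buffer="ya" (len 2), cursors c1@0 c2@0 c3@1, authorship ..
After op 3 (move_right): buffer="ya" (len 2), cursors c1@1 c2@1 c3@2, authorship ..
After op 4 (insert('o')): buffer="yooao" (len 5), cursors c1@3 c2@3 c3@5, authorship .12.3
After op 5 (insert('g')): buffer="yooggaog" (len 8), cursors c1@5 c2@5 c3@8, authorship .1212.33
After op 6 (move_left): buffer="yooggaog" (len 8), cursors c1@4 c2@4 c3@7, authorship .1212.33
After op 7 (move_right): buffer="yooggaog" (len 8), cursors c1@5 c2@5 c3@8, authorship .1212.33
After op 8 (add_cursor(6)): buffer="yooggaog" (len 8), cursors c1@5 c2@5 c4@6 c3@8, authorship .1212.33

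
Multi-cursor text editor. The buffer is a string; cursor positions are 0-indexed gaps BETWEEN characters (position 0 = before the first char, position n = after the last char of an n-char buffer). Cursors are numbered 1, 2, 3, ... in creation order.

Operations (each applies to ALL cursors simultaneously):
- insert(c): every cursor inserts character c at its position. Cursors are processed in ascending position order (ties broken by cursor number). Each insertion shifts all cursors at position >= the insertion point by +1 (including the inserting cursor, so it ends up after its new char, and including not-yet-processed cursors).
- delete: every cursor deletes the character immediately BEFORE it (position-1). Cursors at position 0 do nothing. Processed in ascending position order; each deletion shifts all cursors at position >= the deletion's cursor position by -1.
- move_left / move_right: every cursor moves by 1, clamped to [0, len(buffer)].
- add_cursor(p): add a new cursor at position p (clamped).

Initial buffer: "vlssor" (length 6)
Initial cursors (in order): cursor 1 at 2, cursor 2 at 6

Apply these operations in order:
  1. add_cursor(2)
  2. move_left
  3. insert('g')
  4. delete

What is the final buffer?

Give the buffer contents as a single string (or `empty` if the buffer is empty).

After op 1 (add_cursor(2)): buffer="vlssor" (len 6), cursors c1@2 c3@2 c2@6, authorship ......
After op 2 (move_left): buffer="vlssor" (len 6), cursors c1@1 c3@1 c2@5, authorship ......
After op 3 (insert('g')): buffer="vgglssogr" (len 9), cursors c1@3 c3@3 c2@8, authorship .13....2.
After op 4 (delete): buffer="vlssor" (len 6), cursors c1@1 c3@1 c2@5, authorship ......

Answer: vlssor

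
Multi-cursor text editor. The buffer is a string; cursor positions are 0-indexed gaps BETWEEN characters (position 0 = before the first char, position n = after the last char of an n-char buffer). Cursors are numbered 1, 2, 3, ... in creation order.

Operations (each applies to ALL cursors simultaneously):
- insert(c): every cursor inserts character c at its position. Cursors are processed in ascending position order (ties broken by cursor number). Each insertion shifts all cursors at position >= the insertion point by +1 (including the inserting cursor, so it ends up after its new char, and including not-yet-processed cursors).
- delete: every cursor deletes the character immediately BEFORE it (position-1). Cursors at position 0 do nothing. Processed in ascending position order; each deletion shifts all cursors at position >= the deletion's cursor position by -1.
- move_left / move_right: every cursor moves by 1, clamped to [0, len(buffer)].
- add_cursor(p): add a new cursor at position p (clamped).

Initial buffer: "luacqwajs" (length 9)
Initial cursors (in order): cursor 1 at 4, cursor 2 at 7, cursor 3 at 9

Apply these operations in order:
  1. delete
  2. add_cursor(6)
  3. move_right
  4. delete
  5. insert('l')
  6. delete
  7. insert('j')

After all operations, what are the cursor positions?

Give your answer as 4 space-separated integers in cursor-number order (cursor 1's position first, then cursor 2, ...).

Answer: 6 6 6 6

Derivation:
After op 1 (delete): buffer="luaqwj" (len 6), cursors c1@3 c2@5 c3@6, authorship ......
After op 2 (add_cursor(6)): buffer="luaqwj" (len 6), cursors c1@3 c2@5 c3@6 c4@6, authorship ......
After op 3 (move_right): buffer="luaqwj" (len 6), cursors c1@4 c2@6 c3@6 c4@6, authorship ......
After op 4 (delete): buffer="lu" (len 2), cursors c1@2 c2@2 c3@2 c4@2, authorship ..
After op 5 (insert('l')): buffer="lullll" (len 6), cursors c1@6 c2@6 c3@6 c4@6, authorship ..1234
After op 6 (delete): buffer="lu" (len 2), cursors c1@2 c2@2 c3@2 c4@2, authorship ..
After op 7 (insert('j')): buffer="lujjjj" (len 6), cursors c1@6 c2@6 c3@6 c4@6, authorship ..1234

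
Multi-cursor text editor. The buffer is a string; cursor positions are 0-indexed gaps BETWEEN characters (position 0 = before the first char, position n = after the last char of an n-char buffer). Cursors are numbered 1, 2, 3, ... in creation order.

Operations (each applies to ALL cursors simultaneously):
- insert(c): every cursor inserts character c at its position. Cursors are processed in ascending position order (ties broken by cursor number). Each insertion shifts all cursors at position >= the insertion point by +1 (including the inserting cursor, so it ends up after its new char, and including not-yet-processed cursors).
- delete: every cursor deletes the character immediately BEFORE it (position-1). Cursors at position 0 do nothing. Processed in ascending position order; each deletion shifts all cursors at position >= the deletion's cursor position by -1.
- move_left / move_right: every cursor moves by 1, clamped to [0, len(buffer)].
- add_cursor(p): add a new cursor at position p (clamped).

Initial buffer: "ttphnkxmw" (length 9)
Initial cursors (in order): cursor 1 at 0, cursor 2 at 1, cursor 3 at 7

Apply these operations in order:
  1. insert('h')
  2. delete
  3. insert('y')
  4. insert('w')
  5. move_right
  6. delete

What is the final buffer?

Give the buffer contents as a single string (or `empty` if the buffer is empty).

Answer: ywywphnkxyww

Derivation:
After op 1 (insert('h')): buffer="hthtphnkxhmw" (len 12), cursors c1@1 c2@3 c3@10, authorship 1.2......3..
After op 2 (delete): buffer="ttphnkxmw" (len 9), cursors c1@0 c2@1 c3@7, authorship .........
After op 3 (insert('y')): buffer="ytytphnkxymw" (len 12), cursors c1@1 c2@3 c3@10, authorship 1.2......3..
After op 4 (insert('w')): buffer="ywtywtphnkxywmw" (len 15), cursors c1@2 c2@5 c3@13, authorship 11.22......33..
After op 5 (move_right): buffer="ywtywtphnkxywmw" (len 15), cursors c1@3 c2@6 c3@14, authorship 11.22......33..
After op 6 (delete): buffer="ywywphnkxyww" (len 12), cursors c1@2 c2@4 c3@11, authorship 1122.....33.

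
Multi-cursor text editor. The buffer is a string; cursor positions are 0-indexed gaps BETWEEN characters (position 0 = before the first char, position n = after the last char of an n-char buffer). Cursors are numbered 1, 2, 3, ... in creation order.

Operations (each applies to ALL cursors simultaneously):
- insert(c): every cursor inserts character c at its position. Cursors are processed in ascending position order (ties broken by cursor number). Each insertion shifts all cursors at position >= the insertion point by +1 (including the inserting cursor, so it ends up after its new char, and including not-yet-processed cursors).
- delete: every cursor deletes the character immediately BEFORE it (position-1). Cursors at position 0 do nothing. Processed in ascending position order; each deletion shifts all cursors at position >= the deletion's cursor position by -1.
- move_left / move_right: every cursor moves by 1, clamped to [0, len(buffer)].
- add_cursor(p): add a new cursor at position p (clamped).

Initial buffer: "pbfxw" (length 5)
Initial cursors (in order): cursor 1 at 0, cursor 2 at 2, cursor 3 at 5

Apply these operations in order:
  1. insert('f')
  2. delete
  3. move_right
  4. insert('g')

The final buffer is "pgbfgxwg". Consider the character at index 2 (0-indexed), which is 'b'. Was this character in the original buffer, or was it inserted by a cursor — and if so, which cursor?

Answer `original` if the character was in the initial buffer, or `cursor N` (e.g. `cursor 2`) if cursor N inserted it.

After op 1 (insert('f')): buffer="fpbffxwf" (len 8), cursors c1@1 c2@4 c3@8, authorship 1..2...3
After op 2 (delete): buffer="pbfxw" (len 5), cursors c1@0 c2@2 c3@5, authorship .....
After op 3 (move_right): buffer="pbfxw" (len 5), cursors c1@1 c2@3 c3@5, authorship .....
After op 4 (insert('g')): buffer="pgbfgxwg" (len 8), cursors c1@2 c2@5 c3@8, authorship .1..2..3
Authorship (.=original, N=cursor N): . 1 . . 2 . . 3
Index 2: author = original

Answer: original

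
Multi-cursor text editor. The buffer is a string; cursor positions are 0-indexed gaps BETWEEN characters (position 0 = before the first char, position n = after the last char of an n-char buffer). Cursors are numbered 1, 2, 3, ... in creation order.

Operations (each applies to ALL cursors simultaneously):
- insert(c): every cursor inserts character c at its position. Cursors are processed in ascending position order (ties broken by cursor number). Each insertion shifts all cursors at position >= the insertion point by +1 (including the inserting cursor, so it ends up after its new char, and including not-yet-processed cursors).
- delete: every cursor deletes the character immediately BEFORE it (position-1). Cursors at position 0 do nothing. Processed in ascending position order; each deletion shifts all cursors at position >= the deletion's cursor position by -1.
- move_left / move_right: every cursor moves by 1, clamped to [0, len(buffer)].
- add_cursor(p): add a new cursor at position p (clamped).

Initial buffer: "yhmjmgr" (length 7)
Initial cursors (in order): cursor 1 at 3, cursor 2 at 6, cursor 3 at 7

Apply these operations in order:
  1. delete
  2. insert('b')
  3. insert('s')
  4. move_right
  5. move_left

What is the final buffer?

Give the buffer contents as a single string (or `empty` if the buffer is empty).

After op 1 (delete): buffer="yhjm" (len 4), cursors c1@2 c2@4 c3@4, authorship ....
After op 2 (insert('b')): buffer="yhbjmbb" (len 7), cursors c1@3 c2@7 c3@7, authorship ..1..23
After op 3 (insert('s')): buffer="yhbsjmbbss" (len 10), cursors c1@4 c2@10 c3@10, authorship ..11..2323
After op 4 (move_right): buffer="yhbsjmbbss" (len 10), cursors c1@5 c2@10 c3@10, authorship ..11..2323
After op 5 (move_left): buffer="yhbsjmbbss" (len 10), cursors c1@4 c2@9 c3@9, authorship ..11..2323

Answer: yhbsjmbbss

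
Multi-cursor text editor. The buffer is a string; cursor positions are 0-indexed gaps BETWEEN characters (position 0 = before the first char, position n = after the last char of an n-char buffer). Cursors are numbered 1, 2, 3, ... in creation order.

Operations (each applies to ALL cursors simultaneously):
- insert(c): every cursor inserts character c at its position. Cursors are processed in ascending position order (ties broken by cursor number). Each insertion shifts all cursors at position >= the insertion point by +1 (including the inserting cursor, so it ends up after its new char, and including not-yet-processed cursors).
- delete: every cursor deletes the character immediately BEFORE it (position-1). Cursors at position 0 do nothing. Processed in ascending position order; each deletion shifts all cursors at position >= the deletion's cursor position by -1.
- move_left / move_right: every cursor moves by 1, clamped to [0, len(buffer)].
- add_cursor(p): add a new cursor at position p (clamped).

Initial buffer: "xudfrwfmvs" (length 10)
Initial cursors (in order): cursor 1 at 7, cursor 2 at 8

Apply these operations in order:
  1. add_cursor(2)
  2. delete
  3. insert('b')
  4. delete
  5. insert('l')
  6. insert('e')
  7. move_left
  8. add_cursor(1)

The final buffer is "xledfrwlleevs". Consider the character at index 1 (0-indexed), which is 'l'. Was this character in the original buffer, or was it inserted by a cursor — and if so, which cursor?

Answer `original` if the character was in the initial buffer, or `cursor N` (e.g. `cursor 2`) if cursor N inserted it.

After op 1 (add_cursor(2)): buffer="xudfrwfmvs" (len 10), cursors c3@2 c1@7 c2@8, authorship ..........
After op 2 (delete): buffer="xdfrwvs" (len 7), cursors c3@1 c1@5 c2@5, authorship .......
After op 3 (insert('b')): buffer="xbdfrwbbvs" (len 10), cursors c3@2 c1@8 c2@8, authorship .3....12..
After op 4 (delete): buffer="xdfrwvs" (len 7), cursors c3@1 c1@5 c2@5, authorship .......
After op 5 (insert('l')): buffer="xldfrwllvs" (len 10), cursors c3@2 c1@8 c2@8, authorship .3....12..
After op 6 (insert('e')): buffer="xledfrwlleevs" (len 13), cursors c3@3 c1@11 c2@11, authorship .33....1212..
After op 7 (move_left): buffer="xledfrwlleevs" (len 13), cursors c3@2 c1@10 c2@10, authorship .33....1212..
After op 8 (add_cursor(1)): buffer="xledfrwlleevs" (len 13), cursors c4@1 c3@2 c1@10 c2@10, authorship .33....1212..
Authorship (.=original, N=cursor N): . 3 3 . . . . 1 2 1 2 . .
Index 1: author = 3

Answer: cursor 3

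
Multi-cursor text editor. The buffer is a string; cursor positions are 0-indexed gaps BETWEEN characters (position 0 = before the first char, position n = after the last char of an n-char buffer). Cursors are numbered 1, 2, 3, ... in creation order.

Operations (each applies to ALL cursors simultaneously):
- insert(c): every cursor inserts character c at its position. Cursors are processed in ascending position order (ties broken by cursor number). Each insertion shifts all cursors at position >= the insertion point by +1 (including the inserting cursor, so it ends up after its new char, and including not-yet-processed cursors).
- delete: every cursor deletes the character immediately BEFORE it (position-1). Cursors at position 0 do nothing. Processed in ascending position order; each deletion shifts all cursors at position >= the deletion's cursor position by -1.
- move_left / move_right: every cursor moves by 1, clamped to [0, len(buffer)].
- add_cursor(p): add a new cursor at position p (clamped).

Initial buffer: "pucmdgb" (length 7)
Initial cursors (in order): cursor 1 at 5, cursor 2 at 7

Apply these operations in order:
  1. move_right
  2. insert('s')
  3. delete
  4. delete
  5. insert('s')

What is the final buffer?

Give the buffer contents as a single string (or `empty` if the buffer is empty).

After op 1 (move_right): buffer="pucmdgb" (len 7), cursors c1@6 c2@7, authorship .......
After op 2 (insert('s')): buffer="pucmdgsbs" (len 9), cursors c1@7 c2@9, authorship ......1.2
After op 3 (delete): buffer="pucmdgb" (len 7), cursors c1@6 c2@7, authorship .......
After op 4 (delete): buffer="pucmd" (len 5), cursors c1@5 c2@5, authorship .....
After op 5 (insert('s')): buffer="pucmdss" (len 7), cursors c1@7 c2@7, authorship .....12

Answer: pucmdss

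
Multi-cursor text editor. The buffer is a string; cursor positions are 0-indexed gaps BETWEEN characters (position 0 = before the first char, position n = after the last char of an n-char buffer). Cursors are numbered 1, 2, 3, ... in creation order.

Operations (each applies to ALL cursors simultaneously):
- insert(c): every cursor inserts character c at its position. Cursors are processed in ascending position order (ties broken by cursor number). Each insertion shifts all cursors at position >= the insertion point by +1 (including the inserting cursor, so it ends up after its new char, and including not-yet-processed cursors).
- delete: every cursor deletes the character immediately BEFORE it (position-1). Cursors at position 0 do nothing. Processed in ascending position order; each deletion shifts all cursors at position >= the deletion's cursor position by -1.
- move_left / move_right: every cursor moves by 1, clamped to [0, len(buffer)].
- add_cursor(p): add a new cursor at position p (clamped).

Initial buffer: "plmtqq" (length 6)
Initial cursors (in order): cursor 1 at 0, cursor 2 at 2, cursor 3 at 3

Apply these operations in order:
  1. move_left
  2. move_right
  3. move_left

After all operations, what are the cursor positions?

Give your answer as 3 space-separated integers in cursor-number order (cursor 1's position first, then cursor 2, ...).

After op 1 (move_left): buffer="plmtqq" (len 6), cursors c1@0 c2@1 c3@2, authorship ......
After op 2 (move_right): buffer="plmtqq" (len 6), cursors c1@1 c2@2 c3@3, authorship ......
After op 3 (move_left): buffer="plmtqq" (len 6), cursors c1@0 c2@1 c3@2, authorship ......

Answer: 0 1 2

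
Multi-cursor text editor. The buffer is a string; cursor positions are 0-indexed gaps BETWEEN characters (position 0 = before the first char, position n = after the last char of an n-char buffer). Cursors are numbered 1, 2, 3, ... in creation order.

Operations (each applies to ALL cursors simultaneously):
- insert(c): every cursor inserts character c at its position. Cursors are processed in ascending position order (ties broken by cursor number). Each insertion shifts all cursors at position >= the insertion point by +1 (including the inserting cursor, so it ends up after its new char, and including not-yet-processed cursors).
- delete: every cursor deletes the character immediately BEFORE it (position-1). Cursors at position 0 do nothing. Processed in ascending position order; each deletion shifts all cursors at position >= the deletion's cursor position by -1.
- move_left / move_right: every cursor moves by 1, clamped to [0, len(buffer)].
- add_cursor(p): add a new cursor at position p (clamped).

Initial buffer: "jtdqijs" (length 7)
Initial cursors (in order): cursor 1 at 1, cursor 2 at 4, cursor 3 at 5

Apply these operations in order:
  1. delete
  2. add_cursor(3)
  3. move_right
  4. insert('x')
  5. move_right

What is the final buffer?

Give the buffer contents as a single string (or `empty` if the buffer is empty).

Answer: txdjxxsx

Derivation:
After op 1 (delete): buffer="tdjs" (len 4), cursors c1@0 c2@2 c3@2, authorship ....
After op 2 (add_cursor(3)): buffer="tdjs" (len 4), cursors c1@0 c2@2 c3@2 c4@3, authorship ....
After op 3 (move_right): buffer="tdjs" (len 4), cursors c1@1 c2@3 c3@3 c4@4, authorship ....
After op 4 (insert('x')): buffer="txdjxxsx" (len 8), cursors c1@2 c2@6 c3@6 c4@8, authorship .1..23.4
After op 5 (move_right): buffer="txdjxxsx" (len 8), cursors c1@3 c2@7 c3@7 c4@8, authorship .1..23.4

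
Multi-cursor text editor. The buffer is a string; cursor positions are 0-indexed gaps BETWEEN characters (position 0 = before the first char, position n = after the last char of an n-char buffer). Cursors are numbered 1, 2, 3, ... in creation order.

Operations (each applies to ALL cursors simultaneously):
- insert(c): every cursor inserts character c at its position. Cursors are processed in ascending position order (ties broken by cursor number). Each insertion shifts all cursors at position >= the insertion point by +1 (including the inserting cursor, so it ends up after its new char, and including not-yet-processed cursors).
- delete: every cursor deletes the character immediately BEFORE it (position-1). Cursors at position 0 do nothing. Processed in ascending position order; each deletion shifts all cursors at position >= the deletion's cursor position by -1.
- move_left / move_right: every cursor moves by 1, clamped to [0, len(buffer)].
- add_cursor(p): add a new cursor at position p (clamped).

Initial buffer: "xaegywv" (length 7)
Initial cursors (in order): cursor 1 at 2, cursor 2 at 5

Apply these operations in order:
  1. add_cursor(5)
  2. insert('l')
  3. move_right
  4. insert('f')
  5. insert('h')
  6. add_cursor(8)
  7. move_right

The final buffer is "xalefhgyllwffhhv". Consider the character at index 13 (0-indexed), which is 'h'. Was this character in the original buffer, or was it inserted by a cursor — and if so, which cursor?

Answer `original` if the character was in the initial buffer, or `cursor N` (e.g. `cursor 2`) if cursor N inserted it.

After op 1 (add_cursor(5)): buffer="xaegywv" (len 7), cursors c1@2 c2@5 c3@5, authorship .......
After op 2 (insert('l')): buffer="xalegyllwv" (len 10), cursors c1@3 c2@8 c3@8, authorship ..1...23..
After op 3 (move_right): buffer="xalegyllwv" (len 10), cursors c1@4 c2@9 c3@9, authorship ..1...23..
After op 4 (insert('f')): buffer="xalefgyllwffv" (len 13), cursors c1@5 c2@12 c3@12, authorship ..1.1..23.23.
After op 5 (insert('h')): buffer="xalefhgyllwffhhv" (len 16), cursors c1@6 c2@15 c3@15, authorship ..1.11..23.2323.
After op 6 (add_cursor(8)): buffer="xalefhgyllwffhhv" (len 16), cursors c1@6 c4@8 c2@15 c3@15, authorship ..1.11..23.2323.
After op 7 (move_right): buffer="xalefhgyllwffhhv" (len 16), cursors c1@7 c4@9 c2@16 c3@16, authorship ..1.11..23.2323.
Authorship (.=original, N=cursor N): . . 1 . 1 1 . . 2 3 . 2 3 2 3 .
Index 13: author = 2

Answer: cursor 2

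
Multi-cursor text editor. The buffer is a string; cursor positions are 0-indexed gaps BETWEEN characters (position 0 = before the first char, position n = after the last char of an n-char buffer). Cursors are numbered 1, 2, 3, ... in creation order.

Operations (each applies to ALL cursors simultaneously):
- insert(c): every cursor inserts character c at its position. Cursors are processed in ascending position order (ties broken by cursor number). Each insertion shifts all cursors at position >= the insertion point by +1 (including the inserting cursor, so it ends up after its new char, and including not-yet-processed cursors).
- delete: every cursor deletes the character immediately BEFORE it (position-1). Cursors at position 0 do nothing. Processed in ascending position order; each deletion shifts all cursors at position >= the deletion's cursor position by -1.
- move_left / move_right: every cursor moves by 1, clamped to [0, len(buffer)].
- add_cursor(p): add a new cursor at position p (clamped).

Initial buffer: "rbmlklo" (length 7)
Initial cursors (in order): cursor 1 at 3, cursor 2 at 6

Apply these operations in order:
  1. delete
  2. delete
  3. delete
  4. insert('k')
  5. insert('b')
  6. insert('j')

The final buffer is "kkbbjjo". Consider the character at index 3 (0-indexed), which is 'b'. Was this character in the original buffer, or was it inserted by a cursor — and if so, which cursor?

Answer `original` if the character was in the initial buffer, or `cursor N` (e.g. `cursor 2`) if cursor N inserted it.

After op 1 (delete): buffer="rblko" (len 5), cursors c1@2 c2@4, authorship .....
After op 2 (delete): buffer="rlo" (len 3), cursors c1@1 c2@2, authorship ...
After op 3 (delete): buffer="o" (len 1), cursors c1@0 c2@0, authorship .
After op 4 (insert('k')): buffer="kko" (len 3), cursors c1@2 c2@2, authorship 12.
After op 5 (insert('b')): buffer="kkbbo" (len 5), cursors c1@4 c2@4, authorship 1212.
After op 6 (insert('j')): buffer="kkbbjjo" (len 7), cursors c1@6 c2@6, authorship 121212.
Authorship (.=original, N=cursor N): 1 2 1 2 1 2 .
Index 3: author = 2

Answer: cursor 2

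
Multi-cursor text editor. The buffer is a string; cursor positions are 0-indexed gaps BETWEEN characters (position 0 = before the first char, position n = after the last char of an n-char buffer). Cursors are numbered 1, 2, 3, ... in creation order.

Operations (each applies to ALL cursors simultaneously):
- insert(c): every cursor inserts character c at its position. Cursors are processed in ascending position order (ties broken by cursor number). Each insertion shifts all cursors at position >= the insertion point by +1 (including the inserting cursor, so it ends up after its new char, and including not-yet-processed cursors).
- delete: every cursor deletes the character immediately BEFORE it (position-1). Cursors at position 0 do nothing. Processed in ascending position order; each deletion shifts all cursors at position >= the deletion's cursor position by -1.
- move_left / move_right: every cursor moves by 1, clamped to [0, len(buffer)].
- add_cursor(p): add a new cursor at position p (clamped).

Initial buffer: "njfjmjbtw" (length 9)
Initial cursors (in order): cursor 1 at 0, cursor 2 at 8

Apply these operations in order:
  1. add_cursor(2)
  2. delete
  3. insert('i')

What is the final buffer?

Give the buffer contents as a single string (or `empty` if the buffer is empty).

Answer: inifjmjbiw

Derivation:
After op 1 (add_cursor(2)): buffer="njfjmjbtw" (len 9), cursors c1@0 c3@2 c2@8, authorship .........
After op 2 (delete): buffer="nfjmjbw" (len 7), cursors c1@0 c3@1 c2@6, authorship .......
After op 3 (insert('i')): buffer="inifjmjbiw" (len 10), cursors c1@1 c3@3 c2@9, authorship 1.3.....2.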